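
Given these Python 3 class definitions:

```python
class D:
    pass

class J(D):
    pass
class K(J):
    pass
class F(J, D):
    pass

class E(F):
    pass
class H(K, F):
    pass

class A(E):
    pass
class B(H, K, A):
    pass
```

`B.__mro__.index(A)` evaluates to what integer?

L[B] = B + merge(L[H], L[K], L[A], [H K A])
  take H:  [H K F J D object] + [K J D object] + [A E F J D object] + [H K A]
  take K:  [K F J D object] + [K J D object] + [A E F J D object] + [K A]
  take A:  [F J D object] + [J D object] + [A E F J D object] + [A]
  take E:  [F J D object] + [J D object] + [E F J D object]
  take F:  [F J D object] + [J D object] + [F J D object]
  take J:  [J D object] + [J D object] + [J D object]
  take D:  [D object] + [D object] + [D object]
  take object:  [object] + [object] + [object]
MRO: B H K A E F J D object
A sits at index 3.

3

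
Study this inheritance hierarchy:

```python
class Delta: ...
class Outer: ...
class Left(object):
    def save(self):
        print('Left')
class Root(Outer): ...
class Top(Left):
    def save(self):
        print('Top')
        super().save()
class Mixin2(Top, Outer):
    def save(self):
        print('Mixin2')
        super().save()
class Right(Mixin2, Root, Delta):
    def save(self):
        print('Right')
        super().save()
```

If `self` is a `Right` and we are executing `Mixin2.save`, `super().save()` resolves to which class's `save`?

L[Right] = Right + merge(L[Mixin2], L[Root], L[Delta], [Mixin2 Root Delta])
  take Mixin2:  [Mixin2 Top Left Outer object] + [Root Outer object] + [Delta object] + [Mixin2 Root Delta]
  take Top:  [Top Left Outer object] + [Root Outer object] + [Delta object] + [Root Delta]
  take Left:  [Left Outer object] + [Root Outer object] + [Delta object] + [Root Delta]
  take Root:  [Outer object] + [Root Outer object] + [Delta object] + [Root Delta]
  take Outer:  [Outer object] + [Outer object] + [Delta object] + [Delta]
  take Delta:  [object] + [object] + [Delta object] + [Delta]
  take object:  [object] + [object] + [object]
MRO: Right Mixin2 Top Left Root Outer Delta object
super() in Mixin2.save on a Right instance goes to the class after Mixin2 in Right's MRO: Top.

Top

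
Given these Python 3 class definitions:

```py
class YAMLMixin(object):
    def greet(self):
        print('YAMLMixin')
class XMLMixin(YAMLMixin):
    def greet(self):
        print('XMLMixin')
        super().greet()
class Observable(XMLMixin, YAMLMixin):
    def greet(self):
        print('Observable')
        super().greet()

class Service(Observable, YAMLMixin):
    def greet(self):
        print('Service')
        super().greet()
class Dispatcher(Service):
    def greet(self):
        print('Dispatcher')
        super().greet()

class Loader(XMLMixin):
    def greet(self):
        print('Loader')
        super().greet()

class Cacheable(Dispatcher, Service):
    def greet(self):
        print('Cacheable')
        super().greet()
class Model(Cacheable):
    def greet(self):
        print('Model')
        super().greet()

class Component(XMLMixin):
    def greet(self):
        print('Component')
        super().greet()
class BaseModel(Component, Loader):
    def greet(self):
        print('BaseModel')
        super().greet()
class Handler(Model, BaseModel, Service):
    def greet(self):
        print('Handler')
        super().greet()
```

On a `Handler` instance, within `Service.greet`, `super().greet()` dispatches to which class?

L[Handler] = Handler + merge(L[Model], L[BaseModel], L[Service], [Model BaseModel Service])
  take Model:  [Model Cacheable Dispatcher Service Observable XMLMixin YAMLMixin object] + [BaseModel Component Loader XMLMixin YAMLMixin object] + [Service Observable XMLMixin YAMLMixin object] + [Model BaseModel Service]
  take Cacheable:  [Cacheable Dispatcher Service Observable XMLMixin YAMLMixin object] + [BaseModel Component Loader XMLMixin YAMLMixin object] + [Service Observable XMLMixin YAMLMixin object] + [BaseModel Service]
  take Dispatcher:  [Dispatcher Service Observable XMLMixin YAMLMixin object] + [BaseModel Component Loader XMLMixin YAMLMixin object] + [Service Observable XMLMixin YAMLMixin object] + [BaseModel Service]
  take BaseModel:  [Service Observable XMLMixin YAMLMixin object] + [BaseModel Component Loader XMLMixin YAMLMixin object] + [Service Observable XMLMixin YAMLMixin object] + [BaseModel Service]
  take Service:  [Service Observable XMLMixin YAMLMixin object] + [Component Loader XMLMixin YAMLMixin object] + [Service Observable XMLMixin YAMLMixin object] + [Service]
  take Observable:  [Observable XMLMixin YAMLMixin object] + [Component Loader XMLMixin YAMLMixin object] + [Observable XMLMixin YAMLMixin object]
  take Component:  [XMLMixin YAMLMixin object] + [Component Loader XMLMixin YAMLMixin object] + [XMLMixin YAMLMixin object]
  take Loader:  [XMLMixin YAMLMixin object] + [Loader XMLMixin YAMLMixin object] + [XMLMixin YAMLMixin object]
  take XMLMixin:  [XMLMixin YAMLMixin object] + [XMLMixin YAMLMixin object] + [XMLMixin YAMLMixin object]
  take YAMLMixin:  [YAMLMixin object] + [YAMLMixin object] + [YAMLMixin object]
  take object:  [object] + [object] + [object]
MRO: Handler Model Cacheable Dispatcher BaseModel Service Observable Component Loader XMLMixin YAMLMixin object
super() in Service.greet on a Handler instance goes to the class after Service in Handler's MRO: Observable.

Observable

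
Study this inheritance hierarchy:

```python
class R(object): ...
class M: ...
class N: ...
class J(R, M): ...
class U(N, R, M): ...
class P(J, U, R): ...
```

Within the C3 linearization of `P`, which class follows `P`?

L[P] = P + merge(L[J], L[U], L[R], [J U R])
  take J:  [J R M object] + [U N R M object] + [R object] + [J U R]
  take U:  [R M object] + [U N R M object] + [R object] + [U R]
  take N:  [R M object] + [N R M object] + [R object] + [R]
  take R:  [R M object] + [R M object] + [R object] + [R]
  take M:  [M object] + [M object] + [object]
  take object:  [object] + [object] + [object]
MRO: P J U N R M object
P is at position 0; next is J.

J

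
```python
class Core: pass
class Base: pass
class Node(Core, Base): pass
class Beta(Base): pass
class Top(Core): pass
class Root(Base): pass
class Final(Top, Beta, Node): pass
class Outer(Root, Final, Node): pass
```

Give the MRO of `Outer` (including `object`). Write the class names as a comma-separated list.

L[Outer] = Outer + merge(L[Root], L[Final], L[Node], [Root Final Node])
  take Root:  [Root Base object] + [Final Top Beta Node Core Base object] + [Node Core Base object] + [Root Final Node]
  take Final:  [Base object] + [Final Top Beta Node Core Base object] + [Node Core Base object] + [Final Node]
  take Top:  [Base object] + [Top Beta Node Core Base object] + [Node Core Base object] + [Node]
  take Beta:  [Base object] + [Beta Node Core Base object] + [Node Core Base object] + [Node]
  take Node:  [Base object] + [Node Core Base object] + [Node Core Base object] + [Node]
  take Core:  [Base object] + [Core Base object] + [Core Base object]
  take Base:  [Base object] + [Base object] + [Base object]
  take object:  [object] + [object] + [object]

Outer, Root, Final, Top, Beta, Node, Core, Base, object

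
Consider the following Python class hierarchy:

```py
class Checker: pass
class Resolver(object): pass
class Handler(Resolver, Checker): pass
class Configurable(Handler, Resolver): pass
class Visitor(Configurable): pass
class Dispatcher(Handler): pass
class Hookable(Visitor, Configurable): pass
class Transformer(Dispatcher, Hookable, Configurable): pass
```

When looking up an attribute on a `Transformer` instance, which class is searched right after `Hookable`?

Visitor

L[Transformer] = Transformer + merge(L[Dispatcher], L[Hookable], L[Configurable], [Dispatcher Hookable Configurable])
  take Dispatcher:  [Dispatcher Handler Resolver Checker object] + [Hookable Visitor Configurable Handler Resolver Checker object] + [Configurable Handler Resolver Checker object] + [Dispatcher Hookable Configurable]
  take Hookable:  [Handler Resolver Checker object] + [Hookable Visitor Configurable Handler Resolver Checker object] + [Configurable Handler Resolver Checker object] + [Hookable Configurable]
  take Visitor:  [Handler Resolver Checker object] + [Visitor Configurable Handler Resolver Checker object] + [Configurable Handler Resolver Checker object] + [Configurable]
  take Configurable:  [Handler Resolver Checker object] + [Configurable Handler Resolver Checker object] + [Configurable Handler Resolver Checker object] + [Configurable]
  take Handler:  [Handler Resolver Checker object] + [Handler Resolver Checker object] + [Handler Resolver Checker object]
  take Resolver:  [Resolver Checker object] + [Resolver Checker object] + [Resolver Checker object]
  take Checker:  [Checker object] + [Checker object] + [Checker object]
  take object:  [object] + [object] + [object]
MRO: Transformer Dispatcher Hookable Visitor Configurable Handler Resolver Checker object
Hookable is at position 2; next is Visitor.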